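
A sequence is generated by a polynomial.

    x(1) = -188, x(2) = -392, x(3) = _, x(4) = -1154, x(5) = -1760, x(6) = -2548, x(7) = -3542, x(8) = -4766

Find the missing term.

Using the last 5 terms:
Δ: -606, -788, -994, -1224
Δ²: -182, -206, -230
Δ³: -24, -24
Constant third difference = -24.
Extend backward: -182 + 24 = -158;  -606 + 158 = -448;  -1154 + 448 = -706

-706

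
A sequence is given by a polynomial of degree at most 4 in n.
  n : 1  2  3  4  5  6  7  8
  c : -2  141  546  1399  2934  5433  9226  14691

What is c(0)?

143  405  853  1535  2499  3793  5465
262  448  682  964  1294  1672
186  234  282  330  378
48  48  48  48
The fourth differences are constant at 48.
Work back: 186 − 48 = 138;  262 − 138 = 124;  143 − 124 = 19;  -2 − 19 = -21

-21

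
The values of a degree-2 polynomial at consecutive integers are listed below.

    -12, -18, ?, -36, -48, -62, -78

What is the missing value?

-26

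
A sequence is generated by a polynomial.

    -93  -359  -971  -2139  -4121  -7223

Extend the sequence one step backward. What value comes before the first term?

-11

Δ: -266  -612  -1168  -1982  -3102
Δ²: -346  -556  -814  -1120
Δ³: -210  -258  -306
Δ⁴: -48  -48
The fourth differences are constant at -48.
Work back: -210 + 48 = -162;  -346 + 162 = -184;  -266 + 184 = -82;  -93 + 82 = -11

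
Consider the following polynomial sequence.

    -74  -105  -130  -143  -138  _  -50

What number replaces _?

-109

Using the first 5 terms:
D1: -31, -25, -13, 5
D2: 6, 12, 18
D3: 6, 6
Constant third difference = 6.
Extend forward: 18 + 6 = 24;  5 + 24 = 29;  -138 + 29 = -109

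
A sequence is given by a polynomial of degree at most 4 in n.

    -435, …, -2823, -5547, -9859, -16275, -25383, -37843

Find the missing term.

Using the last 6 terms:
First differences: -2724  -4312  -6416  -9108  -12460
Second differences: -1588  -2104  -2692  -3352
Third differences: -516  -588  -660
Fourth differences: -72  -72
Constant fourth difference = -72.
Extend backward: -516 + 72 = -444;  -1588 + 444 = -1144;  -2724 + 1144 = -1580;  -2823 + 1580 = -1243

-1243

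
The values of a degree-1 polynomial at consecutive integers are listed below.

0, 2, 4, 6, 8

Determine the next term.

10

Δ: 2, 2, 2, 2
The first differences are constant (2).
8 + 2 = 10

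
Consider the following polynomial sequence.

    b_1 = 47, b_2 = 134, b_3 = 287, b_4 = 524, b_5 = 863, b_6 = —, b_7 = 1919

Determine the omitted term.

1322

Using the first 5 terms:
87  153  237  339
66  84  102
18  18
Constant third difference = 18.
Extend forward: 102 + 18 = 120;  339 + 120 = 459;  863 + 459 = 1322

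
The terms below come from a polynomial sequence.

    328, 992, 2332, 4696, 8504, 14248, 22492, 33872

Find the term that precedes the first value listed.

64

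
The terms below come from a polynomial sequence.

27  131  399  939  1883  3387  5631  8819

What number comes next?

D1: 104  268  540  944  1504  2244  3188
D2: 164  272  404  560  740  944
D3: 108  132  156  180  204
D4: 24  24  24  24
Fourth differences constant at 24.
204 + 24 = 228;  944 + 228 = 1172;  3188 + 1172 = 4360;  8819 + 4360 = 13179

13179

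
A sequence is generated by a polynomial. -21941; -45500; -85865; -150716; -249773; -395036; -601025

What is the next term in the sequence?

-23559, -40365, -64851, -99057, -145263, -205989
-16806, -24486, -34206, -46206, -60726
-7680, -9720, -12000, -14520
-2040, -2280, -2520
-240, -240
Constant fifth difference = -240, so extend:
-2520 − 240 = -2760;  -14520 − 2760 = -17280;  -60726 − 17280 = -78006;  -205989 − 78006 = -283995;  -601025 − 283995 = -885020

-885020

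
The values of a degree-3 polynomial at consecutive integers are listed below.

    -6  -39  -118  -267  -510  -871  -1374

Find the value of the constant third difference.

-24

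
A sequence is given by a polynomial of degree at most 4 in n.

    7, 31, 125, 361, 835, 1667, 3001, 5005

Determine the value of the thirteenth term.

24 , 94 , 236 , 474 , 832 , 1334 , 2004
70 , 142 , 238 , 358 , 502 , 670
72 , 96 , 120 , 144 , 168
24 , 24 , 24 , 24
Constant fourth difference = 24, so extend:
168 + 24 = 192;  670 + 192 = 862;  2004 + 862 = 2866;  5005 + 2866 = 7871
192 + 24 = 216;  862 + 216 = 1078;  2866 + 1078 = 3944;  7871 + 3944 = 11815
216 + 24 = 240;  1078 + 240 = 1318;  3944 + 1318 = 5262;  11815 + 5262 = 17077
240 + 24 = 264;  1318 + 264 = 1582;  5262 + 1582 = 6844;  17077 + 6844 = 23921
264 + 24 = 288;  1582 + 288 = 1870;  6844 + 1870 = 8714;  23921 + 8714 = 32635

32635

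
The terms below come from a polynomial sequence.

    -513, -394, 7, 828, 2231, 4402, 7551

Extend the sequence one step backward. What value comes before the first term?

D1: 119  401  821  1403  2171  3149
D2: 282  420  582  768  978
D3: 138  162  186  210
D4: 24  24  24
The fourth differences are constant at 24.
Work back: 138 − 24 = 114;  282 − 114 = 168;  119 − 168 = -49;  -513 + 49 = -464

-464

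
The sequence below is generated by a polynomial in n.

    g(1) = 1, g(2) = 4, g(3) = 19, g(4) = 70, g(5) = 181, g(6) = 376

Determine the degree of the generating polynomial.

3, 15, 51, 111, 195
12, 36, 60, 84
24, 24, 24
The third differences are constant, so the polynomial has degree 3.

3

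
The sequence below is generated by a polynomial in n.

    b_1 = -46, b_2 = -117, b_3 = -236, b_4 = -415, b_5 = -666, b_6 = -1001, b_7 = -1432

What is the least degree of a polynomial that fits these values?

3

D1: -71, -119, -179, -251, -335, -431
D2: -48, -60, -72, -84, -96
D3: -12, -12, -12, -12
The third differences are constant, so the polynomial has degree 3.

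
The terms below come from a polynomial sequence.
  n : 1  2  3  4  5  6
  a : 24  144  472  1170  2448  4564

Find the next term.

120, 328, 698, 1278, 2116
208, 370, 580, 838
162, 210, 258
48, 48
Constant fourth difference = 48, so extend:
258 + 48 = 306;  838 + 306 = 1144;  2116 + 1144 = 3260;  4564 + 3260 = 7824

7824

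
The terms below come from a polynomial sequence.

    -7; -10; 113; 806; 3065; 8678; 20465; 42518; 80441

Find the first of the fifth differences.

D1: -3, 123, 693, 2259, 5613, 11787, 22053, 37923
D2: 126, 570, 1566, 3354, 6174, 10266, 15870
D3: 444, 996, 1788, 2820, 4092, 5604
D4: 552, 792, 1032, 1272, 1512
D5: 240, 240, 240, 240

240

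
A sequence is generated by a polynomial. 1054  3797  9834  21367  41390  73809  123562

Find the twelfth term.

Δ: 2743 , 6037 , 11533 , 20023 , 32419 , 49753
Δ²: 3294 , 5496 , 8490 , 12396 , 17334
Δ³: 2202 , 2994 , 3906 , 4938
Δ⁴: 792 , 912 , 1032
Δ⁵: 120 , 120
Constant fifth difference = 120, so extend:
1032 + 120 = 1152;  4938 + 1152 = 6090;  17334 + 6090 = 23424;  49753 + 23424 = 73177;  123562 + 73177 = 196739
1152 + 120 = 1272;  6090 + 1272 = 7362;  23424 + 7362 = 30786;  73177 + 30786 = 103963;  196739 + 103963 = 300702
1272 + 120 = 1392;  7362 + 1392 = 8754;  30786 + 8754 = 39540;  103963 + 39540 = 143503;  300702 + 143503 = 444205
1392 + 120 = 1512;  8754 + 1512 = 10266;  39540 + 10266 = 49806;  143503 + 49806 = 193309;  444205 + 193309 = 637514
1512 + 120 = 1632;  10266 + 1632 = 11898;  49806 + 11898 = 61704;  193309 + 61704 = 255013;  637514 + 255013 = 892527

892527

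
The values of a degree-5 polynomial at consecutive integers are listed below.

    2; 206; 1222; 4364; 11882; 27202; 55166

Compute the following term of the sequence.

102272

Δ: 204, 1016, 3142, 7518, 15320, 27964
Δ²: 812, 2126, 4376, 7802, 12644
Δ³: 1314, 2250, 3426, 4842
Δ⁴: 936, 1176, 1416
Δ⁵: 240, 240
Constant fifth difference = 240, so extend:
1416 + 240 = 1656;  4842 + 1656 = 6498;  12644 + 6498 = 19142;  27964 + 19142 = 47106;  55166 + 47106 = 102272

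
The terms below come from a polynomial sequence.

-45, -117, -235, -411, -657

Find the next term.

-985

First differences: -72, -118, -176, -246
Second differences: -46, -58, -70
Third differences: -12, -12
Constant third difference = -12, so extend:
-70 − 12 = -82;  -246 − 82 = -328;  -657 − 328 = -985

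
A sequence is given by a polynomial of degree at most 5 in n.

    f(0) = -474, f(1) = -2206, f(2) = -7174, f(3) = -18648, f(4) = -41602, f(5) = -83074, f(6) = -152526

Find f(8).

Δ: -1732, -4968, -11474, -22954, -41472, -69452
Δ²: -3236, -6506, -11480, -18518, -27980
Δ³: -3270, -4974, -7038, -9462
Δ⁴: -1704, -2064, -2424
Δ⁵: -360, -360
Fifth differences constant at -360.
-2424 − 360 = -2784;  -9462 − 2784 = -12246;  -27980 − 12246 = -40226;  -69452 − 40226 = -109678;  -152526 − 109678 = -262204
-2784 − 360 = -3144;  -12246 − 3144 = -15390;  -40226 − 15390 = -55616;  -109678 − 55616 = -165294;  -262204 − 165294 = -427498

-427498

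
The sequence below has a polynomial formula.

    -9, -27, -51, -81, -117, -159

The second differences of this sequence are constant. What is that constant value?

-6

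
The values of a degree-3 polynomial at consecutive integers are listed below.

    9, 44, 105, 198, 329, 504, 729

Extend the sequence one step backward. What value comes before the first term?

-6

First differences: 35  61  93  131  175  225
Second differences: 26  32  38  44  50
Third differences: 6  6  6  6
The third differences are constant at 6.
Work back: 26 − 6 = 20;  35 − 20 = 15;  9 − 15 = -6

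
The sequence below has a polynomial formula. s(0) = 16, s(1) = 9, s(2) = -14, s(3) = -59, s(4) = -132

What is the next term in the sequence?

-239

Δ: -7, -23, -45, -73
Δ²: -16, -22, -28
Δ³: -6, -6
Constant third difference = -6, so extend:
-28 − 6 = -34;  -73 − 34 = -107;  -132 − 107 = -239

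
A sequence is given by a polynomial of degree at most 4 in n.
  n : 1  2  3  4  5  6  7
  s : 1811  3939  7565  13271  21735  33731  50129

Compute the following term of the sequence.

2128  3626  5706  8464  11996  16398
1498  2080  2758  3532  4402
582  678  774  870
96  96  96
Constant fourth difference = 96, so extend:
870 + 96 = 966;  4402 + 966 = 5368;  16398 + 5368 = 21766;  50129 + 21766 = 71895

71895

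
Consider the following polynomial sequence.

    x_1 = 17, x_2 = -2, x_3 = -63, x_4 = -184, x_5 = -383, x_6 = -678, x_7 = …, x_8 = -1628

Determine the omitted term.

Using the first 6 terms:
Δ: -19  -61  -121  -199  -295
Δ²: -42  -60  -78  -96
Δ³: -18  -18  -18
Constant third difference = -18.
Extend forward: -96 − 18 = -114;  -295 − 114 = -409;  -678 − 409 = -1087

-1087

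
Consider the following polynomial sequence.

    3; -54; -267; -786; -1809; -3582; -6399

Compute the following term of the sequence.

-10602

Δ: -57, -213, -519, -1023, -1773, -2817
Δ²: -156, -306, -504, -750, -1044
Δ³: -150, -198, -246, -294
Δ⁴: -48, -48, -48
Constant fourth difference = -48, so extend:
-294 − 48 = -342;  -1044 − 342 = -1386;  -2817 − 1386 = -4203;  -6399 − 4203 = -10602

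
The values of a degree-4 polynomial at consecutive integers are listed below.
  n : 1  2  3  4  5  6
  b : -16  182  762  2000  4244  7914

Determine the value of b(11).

198 , 580 , 1238 , 2244 , 3670
382 , 658 , 1006 , 1426
276 , 348 , 420
72 , 72
The fourth differences are constant (72).
420 + 72 = 492;  1426 + 492 = 1918;  3670 + 1918 = 5588;  7914 + 5588 = 13502
492 + 72 = 564;  1918 + 564 = 2482;  5588 + 2482 = 8070;  13502 + 8070 = 21572
564 + 72 = 636;  2482 + 636 = 3118;  8070 + 3118 = 11188;  21572 + 11188 = 32760
636 + 72 = 708;  3118 + 708 = 3826;  11188 + 3826 = 15014;  32760 + 15014 = 47774
708 + 72 = 780;  3826 + 780 = 4606;  15014 + 4606 = 19620;  47774 + 19620 = 67394

67394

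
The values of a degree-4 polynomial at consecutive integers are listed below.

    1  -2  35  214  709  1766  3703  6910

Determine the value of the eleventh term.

D1: -3 , 37 , 179 , 495 , 1057 , 1937 , 3207
D2: 40 , 142 , 316 , 562 , 880 , 1270
D3: 102 , 174 , 246 , 318 , 390
D4: 72 , 72 , 72 , 72
The fourth differences are constant (72).
390 + 72 = 462;  1270 + 462 = 1732;  3207 + 1732 = 4939;  6910 + 4939 = 11849
462 + 72 = 534;  1732 + 534 = 2266;  4939 + 2266 = 7205;  11849 + 7205 = 19054
534 + 72 = 606;  2266 + 606 = 2872;  7205 + 2872 = 10077;  19054 + 10077 = 29131

29131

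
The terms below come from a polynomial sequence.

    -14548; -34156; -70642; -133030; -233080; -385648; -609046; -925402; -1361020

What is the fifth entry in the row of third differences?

-22128

Δ: -19608, -36486, -62388, -100050, -152568, -223398, -316356, -435618
Δ²: -16878, -25902, -37662, -52518, -70830, -92958, -119262
Δ³: -9024, -11760, -14856, -18312, -22128, -26304
Δ⁴: -2736, -3096, -3456, -3816, -4176
Δ⁵: -360, -360, -360, -360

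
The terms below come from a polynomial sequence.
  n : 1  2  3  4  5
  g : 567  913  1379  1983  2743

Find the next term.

3677

346, 466, 604, 760
120, 138, 156
18, 18
Constant third difference = 18, so extend:
156 + 18 = 174;  760 + 174 = 934;  2743 + 934 = 3677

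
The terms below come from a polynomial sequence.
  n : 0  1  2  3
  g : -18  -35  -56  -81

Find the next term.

-110

First differences: -17 , -21 , -25
Second differences: -4 , -4
Second differences constant at -4.
-25 − 4 = -29;  -81 − 29 = -110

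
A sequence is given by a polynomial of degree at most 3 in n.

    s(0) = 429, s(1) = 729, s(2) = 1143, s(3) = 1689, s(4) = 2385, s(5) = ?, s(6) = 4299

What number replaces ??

3249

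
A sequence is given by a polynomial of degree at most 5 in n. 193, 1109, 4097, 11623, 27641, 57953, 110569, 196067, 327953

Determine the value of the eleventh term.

First differences: 916  2988  7526  16018  30312  52616  85498  131886
Second differences: 2072  4538  8492  14294  22304  32882  46388
Third differences: 2466  3954  5802  8010  10578  13506
Fourth differences: 1488  1848  2208  2568  2928
Fifth differences: 360  360  360  360
Constant fifth difference = 360, so extend:
2928 + 360 = 3288;  13506 + 3288 = 16794;  46388 + 16794 = 63182;  131886 + 63182 = 195068;  327953 + 195068 = 523021
3288 + 360 = 3648;  16794 + 3648 = 20442;  63182 + 20442 = 83624;  195068 + 83624 = 278692;  523021 + 278692 = 801713

801713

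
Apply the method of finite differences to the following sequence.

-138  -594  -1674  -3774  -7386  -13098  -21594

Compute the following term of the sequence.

-33654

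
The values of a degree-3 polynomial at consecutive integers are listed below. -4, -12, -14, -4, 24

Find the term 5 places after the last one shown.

-8, -2, 10, 28
6, 12, 18
6, 6
Constant third difference = 6, so extend:
18 + 6 = 24;  28 + 24 = 52;  24 + 52 = 76
24 + 6 = 30;  52 + 30 = 82;  76 + 82 = 158
30 + 6 = 36;  82 + 36 = 118;  158 + 118 = 276
36 + 6 = 42;  118 + 42 = 160;  276 + 160 = 436
42 + 6 = 48;  160 + 48 = 208;  436 + 208 = 644

644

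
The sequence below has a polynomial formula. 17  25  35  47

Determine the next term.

61

8 , 10 , 12
2 , 2
The second differences are constant (2).
12 + 2 = 14;  47 + 14 = 61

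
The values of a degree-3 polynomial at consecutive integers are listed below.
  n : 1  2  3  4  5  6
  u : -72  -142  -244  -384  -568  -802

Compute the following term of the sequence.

-1092

-70  -102  -140  -184  -234
-32  -38  -44  -50
-6  -6  -6
The third differences are constant (-6).
-50 − 6 = -56;  -234 − 56 = -290;  -802 − 290 = -1092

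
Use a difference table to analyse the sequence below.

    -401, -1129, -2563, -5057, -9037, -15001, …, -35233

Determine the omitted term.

Using the first 6 terms:
-728  -1434  -2494  -3980  -5964
-706  -1060  -1486  -1984
-354  -426  -498
-72  -72
Constant fourth difference = -72.
Extend forward: -498 − 72 = -570;  -1984 − 570 = -2554;  -5964 − 2554 = -8518;  -15001 − 8518 = -23519

-23519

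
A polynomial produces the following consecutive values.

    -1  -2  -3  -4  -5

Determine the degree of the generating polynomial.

1

First differences: -1, -1, -1, -1
The first differences are constant, so the polynomial has degree 1.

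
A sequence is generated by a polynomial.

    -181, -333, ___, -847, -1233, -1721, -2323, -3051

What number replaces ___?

-551

Using the last 5 terms:
D1: -386, -488, -602, -728
D2: -102, -114, -126
D3: -12, -12
Constant third difference = -12.
Extend backward: -102 + 12 = -90;  -386 + 90 = -296;  -847 + 296 = -551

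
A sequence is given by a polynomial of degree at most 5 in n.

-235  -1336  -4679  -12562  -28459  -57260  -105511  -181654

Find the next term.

-296267

First differences: -1101, -3343, -7883, -15897, -28801, -48251, -76143
Second differences: -2242, -4540, -8014, -12904, -19450, -27892
Third differences: -2298, -3474, -4890, -6546, -8442
Fourth differences: -1176, -1416, -1656, -1896
Fifth differences: -240, -240, -240
Fifth differences constant at -240.
-1896 − 240 = -2136;  -8442 − 2136 = -10578;  -27892 − 10578 = -38470;  -76143 − 38470 = -114613;  -181654 − 114613 = -296267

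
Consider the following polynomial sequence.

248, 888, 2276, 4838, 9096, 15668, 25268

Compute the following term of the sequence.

38706

640  1388  2562  4258  6572  9600
748  1174  1696  2314  3028
426  522  618  714
96  96  96
Fourth differences constant at 96.
714 + 96 = 810;  3028 + 810 = 3838;  9600 + 3838 = 13438;  25268 + 13438 = 38706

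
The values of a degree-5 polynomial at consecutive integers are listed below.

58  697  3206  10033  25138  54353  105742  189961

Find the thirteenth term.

First differences: 639 , 2509 , 6827 , 15105 , 29215 , 51389 , 84219
Second differences: 1870 , 4318 , 8278 , 14110 , 22174 , 32830
Third differences: 2448 , 3960 , 5832 , 8064 , 10656
Fourth differences: 1512 , 1872 , 2232 , 2592
Fifth differences: 360 , 360 , 360
Fifth differences constant at 360.
2592 + 360 = 2952;  10656 + 2952 = 13608;  32830 + 13608 = 46438;  84219 + 46438 = 130657;  189961 + 130657 = 320618
2952 + 360 = 3312;  13608 + 3312 = 16920;  46438 + 16920 = 63358;  130657 + 63358 = 194015;  320618 + 194015 = 514633
3312 + 360 = 3672;  16920 + 3672 = 20592;  63358 + 20592 = 83950;  194015 + 83950 = 277965;  514633 + 277965 = 792598
3672 + 360 = 4032;  20592 + 4032 = 24624;  83950 + 24624 = 108574;  277965 + 108574 = 386539;  792598 + 386539 = 1179137
4032 + 360 = 4392;  24624 + 4392 = 29016;  108574 + 29016 = 137590;  386539 + 137590 = 524129;  1179137 + 524129 = 1703266

1703266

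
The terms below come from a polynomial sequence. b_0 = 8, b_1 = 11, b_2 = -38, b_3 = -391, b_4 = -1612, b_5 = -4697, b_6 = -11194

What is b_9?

-77437

D1: 3  -49  -353  -1221  -3085  -6497
D2: -52  -304  -868  -1864  -3412
D3: -252  -564  -996  -1548
D4: -312  -432  -552
D5: -120  -120
The fifth differences are constant (-120).
-552 − 120 = -672;  -1548 − 672 = -2220;  -3412 − 2220 = -5632;  -6497 − 5632 = -12129;  -11194 − 12129 = -23323
-672 − 120 = -792;  -2220 − 792 = -3012;  -5632 − 3012 = -8644;  -12129 − 8644 = -20773;  -23323 − 20773 = -44096
-792 − 120 = -912;  -3012 − 912 = -3924;  -8644 − 3924 = -12568;  -20773 − 12568 = -33341;  -44096 − 33341 = -77437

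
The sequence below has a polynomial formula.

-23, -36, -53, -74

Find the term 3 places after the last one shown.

Δ: -13 , -17 , -21
Δ²: -4 , -4
The second differences are constant (-4).
-21 − 4 = -25;  -74 − 25 = -99
-25 − 4 = -29;  -99 − 29 = -128
-29 − 4 = -33;  -128 − 33 = -161

-161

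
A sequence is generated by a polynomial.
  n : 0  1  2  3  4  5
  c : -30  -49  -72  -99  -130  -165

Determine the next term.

First differences: -19 , -23 , -27 , -31 , -35
Second differences: -4 , -4 , -4 , -4
Second differences constant at -4.
-35 − 4 = -39;  -165 − 39 = -204

-204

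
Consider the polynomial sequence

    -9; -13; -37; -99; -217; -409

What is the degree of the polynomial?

D1: -4, -24, -62, -118, -192
D2: -20, -38, -56, -74
D3: -18, -18, -18
The third differences are constant, so the polynomial has degree 3.

3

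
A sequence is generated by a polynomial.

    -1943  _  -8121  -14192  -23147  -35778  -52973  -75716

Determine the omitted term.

-4238

Using the last 6 terms:
First differences: -6071  -8955  -12631  -17195  -22743
Second differences: -2884  -3676  -4564  -5548
Third differences: -792  -888  -984
Fourth differences: -96  -96
Constant fourth difference = -96.
Extend backward: -792 + 96 = -696;  -2884 + 696 = -2188;  -6071 + 2188 = -3883;  -8121 + 3883 = -4238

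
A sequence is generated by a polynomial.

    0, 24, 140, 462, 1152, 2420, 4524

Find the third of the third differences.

Δ: 24, 116, 322, 690, 1268, 2104
Δ²: 92, 206, 368, 578, 836
Δ³: 114, 162, 210, 258
Δ⁴: 48, 48, 48

210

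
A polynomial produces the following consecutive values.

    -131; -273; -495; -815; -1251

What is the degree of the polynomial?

-142, -222, -320, -436
-80, -98, -116
-18, -18
The third differences are constant, so the polynomial has degree 3.

3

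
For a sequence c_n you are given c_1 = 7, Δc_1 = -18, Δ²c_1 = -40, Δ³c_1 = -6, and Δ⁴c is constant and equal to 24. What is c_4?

Build the table forward from the leading diagonal:
D4: 24, 24, 24, 24
D3: -6, 18, 42, 66
D2: -40, -46, -28, 14
D1: -18, -58, -104, -132
c: 7, -11, -69, -173

-173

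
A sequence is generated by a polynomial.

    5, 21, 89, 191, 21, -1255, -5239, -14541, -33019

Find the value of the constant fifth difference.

Δ: 16, 68, 102, -170, -1276, -3984, -9302, -18478
Δ²: 52, 34, -272, -1106, -2708, -5318, -9176
Δ³: -18, -306, -834, -1602, -2610, -3858
Δ⁴: -288, -528, -768, -1008, -1248
Δ⁵: -240, -240, -240, -240

-240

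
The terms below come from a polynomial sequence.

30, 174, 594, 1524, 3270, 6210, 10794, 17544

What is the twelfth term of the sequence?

79164

First differences: 144, 420, 930, 1746, 2940, 4584, 6750
Second differences: 276, 510, 816, 1194, 1644, 2166
Third differences: 234, 306, 378, 450, 522
Fourth differences: 72, 72, 72, 72
Fourth differences constant at 72.
522 + 72 = 594;  2166 + 594 = 2760;  6750 + 2760 = 9510;  17544 + 9510 = 27054
594 + 72 = 666;  2760 + 666 = 3426;  9510 + 3426 = 12936;  27054 + 12936 = 39990
666 + 72 = 738;  3426 + 738 = 4164;  12936 + 4164 = 17100;  39990 + 17100 = 57090
738 + 72 = 810;  4164 + 810 = 4974;  17100 + 4974 = 22074;  57090 + 22074 = 79164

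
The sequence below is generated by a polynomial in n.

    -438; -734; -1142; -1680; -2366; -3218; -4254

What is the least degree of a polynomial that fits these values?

3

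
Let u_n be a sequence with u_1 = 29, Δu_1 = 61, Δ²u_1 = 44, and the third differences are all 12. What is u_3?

Build the table forward from the leading diagonal:
Δ³: 12  12  12
Δ²: 44  56  68
Δ: 61  105  161
u: 29  90  195

195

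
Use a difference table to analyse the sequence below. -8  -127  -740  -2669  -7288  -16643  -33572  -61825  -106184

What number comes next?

-172583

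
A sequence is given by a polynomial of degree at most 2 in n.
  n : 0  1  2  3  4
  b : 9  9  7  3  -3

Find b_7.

-33

D1: 0, -2, -4, -6
D2: -2, -2, -2
The second differences are constant (-2).
-6 − 2 = -8;  -3 − 8 = -11
-8 − 2 = -10;  -11 − 10 = -21
-10 − 2 = -12;  -21 − 12 = -33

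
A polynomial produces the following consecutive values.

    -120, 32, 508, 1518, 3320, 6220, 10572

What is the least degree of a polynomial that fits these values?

4

152, 476, 1010, 1802, 2900, 4352
324, 534, 792, 1098, 1452
210, 258, 306, 354
48, 48, 48
The fourth differences are constant, so the polynomial has degree 4.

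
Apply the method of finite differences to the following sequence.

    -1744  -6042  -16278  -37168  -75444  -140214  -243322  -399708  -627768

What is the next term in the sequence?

-949714

-4298, -10236, -20890, -38276, -64770, -103108, -156386, -228060
-5938, -10654, -17386, -26494, -38338, -53278, -71674
-4716, -6732, -9108, -11844, -14940, -18396
-2016, -2376, -2736, -3096, -3456
-360, -360, -360, -360
Fifth differences constant at -360.
-3456 − 360 = -3816;  -18396 − 3816 = -22212;  -71674 − 22212 = -93886;  -228060 − 93886 = -321946;  -627768 − 321946 = -949714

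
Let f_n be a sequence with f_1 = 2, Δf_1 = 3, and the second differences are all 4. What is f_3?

12

Build the table forward from the leading diagonal:
D2: 4, 4, 4
D1: 3, 7, 11
f: 2, 5, 12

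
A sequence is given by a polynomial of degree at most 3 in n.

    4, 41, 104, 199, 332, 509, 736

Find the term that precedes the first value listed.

D1: 37  63  95  133  177  227
D2: 26  32  38  44  50
D3: 6  6  6  6
The third differences are constant at 6.
Work back: 26 − 6 = 20;  37 − 20 = 17;  4 − 17 = -13

-13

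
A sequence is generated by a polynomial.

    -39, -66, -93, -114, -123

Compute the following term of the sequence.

-114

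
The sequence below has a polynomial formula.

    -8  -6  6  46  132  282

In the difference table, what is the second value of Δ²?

28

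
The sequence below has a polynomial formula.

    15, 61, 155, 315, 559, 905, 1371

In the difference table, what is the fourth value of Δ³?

First differences: 46, 94, 160, 244, 346, 466
Second differences: 48, 66, 84, 102, 120
Third differences: 18, 18, 18, 18

18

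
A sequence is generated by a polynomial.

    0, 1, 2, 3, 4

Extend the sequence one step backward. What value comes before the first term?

-1

D1: 1  1  1  1
The first differences are constant at 1.
Work back: 0 − 1 = -1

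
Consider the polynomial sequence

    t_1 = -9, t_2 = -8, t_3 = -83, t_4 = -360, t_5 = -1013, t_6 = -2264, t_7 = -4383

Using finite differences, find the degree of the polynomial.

4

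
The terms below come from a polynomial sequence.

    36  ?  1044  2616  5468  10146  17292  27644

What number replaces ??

302

Using the last 6 terms:
Δ: 1572, 2852, 4678, 7146, 10352
Δ²: 1280, 1826, 2468, 3206
Δ³: 546, 642, 738
Δ⁴: 96, 96
Constant fourth difference = 96.
Extend backward: 546 − 96 = 450;  1280 − 450 = 830;  1572 − 830 = 742;  1044 − 742 = 302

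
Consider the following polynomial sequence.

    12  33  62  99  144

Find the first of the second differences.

First differences: 21, 29, 37, 45
Second differences: 8, 8, 8

8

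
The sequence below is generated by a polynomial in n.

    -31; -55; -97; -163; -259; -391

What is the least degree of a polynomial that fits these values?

3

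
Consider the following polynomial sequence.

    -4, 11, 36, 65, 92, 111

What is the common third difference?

-6

Δ: 15, 25, 29, 27, 19
Δ²: 10, 4, -2, -8
Δ³: -6, -6, -6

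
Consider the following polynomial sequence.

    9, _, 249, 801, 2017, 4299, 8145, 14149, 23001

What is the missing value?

Using the last 7 terms:
552, 1216, 2282, 3846, 6004, 8852
664, 1066, 1564, 2158, 2848
402, 498, 594, 690
96, 96, 96
Constant fourth difference = 96.
Extend backward: 402 − 96 = 306;  664 − 306 = 358;  552 − 358 = 194;  249 − 194 = 55

55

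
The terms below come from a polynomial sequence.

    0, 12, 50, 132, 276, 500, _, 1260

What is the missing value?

822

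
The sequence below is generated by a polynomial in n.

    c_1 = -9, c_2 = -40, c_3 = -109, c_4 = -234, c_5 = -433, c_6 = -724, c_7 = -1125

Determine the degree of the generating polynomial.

First differences: -31, -69, -125, -199, -291, -401
Second differences: -38, -56, -74, -92, -110
Third differences: -18, -18, -18, -18
The third differences are constant, so the polynomial has degree 3.

3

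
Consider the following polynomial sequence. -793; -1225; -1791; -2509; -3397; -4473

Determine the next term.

D1: -432 , -566 , -718 , -888 , -1076
D2: -134 , -152 , -170 , -188
D3: -18 , -18 , -18
The third differences are constant (-18).
-188 − 18 = -206;  -1076 − 206 = -1282;  -4473 − 1282 = -5755

-5755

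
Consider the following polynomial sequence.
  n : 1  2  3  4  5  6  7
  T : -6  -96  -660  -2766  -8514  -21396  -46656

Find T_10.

-90, -564, -2106, -5748, -12882, -25260
-474, -1542, -3642, -7134, -12378
-1068, -2100, -3492, -5244
-1032, -1392, -1752
-360, -360
The fifth differences are constant (-360).
-1752 − 360 = -2112;  -5244 − 2112 = -7356;  -12378 − 7356 = -19734;  -25260 − 19734 = -44994;  -46656 − 44994 = -91650
-2112 − 360 = -2472;  -7356 − 2472 = -9828;  -19734 − 9828 = -29562;  -44994 − 29562 = -74556;  -91650 − 74556 = -166206
-2472 − 360 = -2832;  -9828 − 2832 = -12660;  -29562 − 12660 = -42222;  -74556 − 42222 = -116778;  -166206 − 116778 = -282984

-282984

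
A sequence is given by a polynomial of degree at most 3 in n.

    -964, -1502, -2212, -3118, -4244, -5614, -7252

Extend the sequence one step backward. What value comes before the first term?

Δ: -538  -710  -906  -1126  -1370  -1638
Δ²: -172  -196  -220  -244  -268
Δ³: -24  -24  -24  -24
The third differences are constant at -24.
Work back: -172 + 24 = -148;  -538 + 148 = -390;  -964 + 390 = -574

-574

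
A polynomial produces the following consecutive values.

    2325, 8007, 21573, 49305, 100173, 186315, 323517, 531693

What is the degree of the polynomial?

D1: 5682, 13566, 27732, 50868, 86142, 137202, 208176
D2: 7884, 14166, 23136, 35274, 51060, 70974
D3: 6282, 8970, 12138, 15786, 19914
D4: 2688, 3168, 3648, 4128
D5: 480, 480, 480
The fifth differences are constant, so the polynomial has degree 5.

5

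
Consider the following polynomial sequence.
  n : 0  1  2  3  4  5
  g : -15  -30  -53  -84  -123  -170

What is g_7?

D1: -15  -23  -31  -39  -47
D2: -8  -8  -8  -8
Second differences constant at -8.
-47 − 8 = -55;  -170 − 55 = -225
-55 − 8 = -63;  -225 − 63 = -288

-288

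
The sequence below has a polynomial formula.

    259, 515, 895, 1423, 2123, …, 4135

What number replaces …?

3019

Using the first 5 terms:
256  380  528  700
124  148  172
24  24
Constant third difference = 24.
Extend forward: 172 + 24 = 196;  700 + 196 = 896;  2123 + 896 = 3019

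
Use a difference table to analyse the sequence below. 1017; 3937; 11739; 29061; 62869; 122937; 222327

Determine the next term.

2920 , 7802 , 17322 , 33808 , 60068 , 99390
4882 , 9520 , 16486 , 26260 , 39322
4638 , 6966 , 9774 , 13062
2328 , 2808 , 3288
480 , 480
Constant fifth difference = 480, so extend:
3288 + 480 = 3768;  13062 + 3768 = 16830;  39322 + 16830 = 56152;  99390 + 56152 = 155542;  222327 + 155542 = 377869

377869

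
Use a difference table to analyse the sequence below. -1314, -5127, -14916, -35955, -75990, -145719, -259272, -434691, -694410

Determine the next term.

First differences: -3813, -9789, -21039, -40035, -69729, -113553, -175419, -259719
Second differences: -5976, -11250, -18996, -29694, -43824, -61866, -84300
Third differences: -5274, -7746, -10698, -14130, -18042, -22434
Fourth differences: -2472, -2952, -3432, -3912, -4392
Fifth differences: -480, -480, -480, -480
Constant fifth difference = -480, so extend:
-4392 − 480 = -4872;  -22434 − 4872 = -27306;  -84300 − 27306 = -111606;  -259719 − 111606 = -371325;  -694410 − 371325 = -1065735

-1065735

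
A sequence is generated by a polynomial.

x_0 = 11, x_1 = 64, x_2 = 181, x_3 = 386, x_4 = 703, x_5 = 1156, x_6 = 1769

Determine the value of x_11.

Δ: 53 , 117 , 205 , 317 , 453 , 613
Δ²: 64 , 88 , 112 , 136 , 160
Δ³: 24 , 24 , 24 , 24
The third differences are constant (24).
160 + 24 = 184;  613 + 184 = 797;  1769 + 797 = 2566
184 + 24 = 208;  797 + 208 = 1005;  2566 + 1005 = 3571
208 + 24 = 232;  1005 + 232 = 1237;  3571 + 1237 = 4808
232 + 24 = 256;  1237 + 256 = 1493;  4808 + 1493 = 6301
256 + 24 = 280;  1493 + 280 = 1773;  6301 + 1773 = 8074

8074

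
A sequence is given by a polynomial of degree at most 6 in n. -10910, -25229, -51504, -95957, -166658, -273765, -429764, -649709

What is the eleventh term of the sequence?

-1887320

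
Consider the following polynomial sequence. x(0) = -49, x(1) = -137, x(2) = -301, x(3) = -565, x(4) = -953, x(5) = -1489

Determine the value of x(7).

-3101

D1: -88 , -164 , -264 , -388 , -536
D2: -76 , -100 , -124 , -148
D3: -24 , -24 , -24
The third differences are constant (-24).
-148 − 24 = -172;  -536 − 172 = -708;  -1489 − 708 = -2197
-172 − 24 = -196;  -708 − 196 = -904;  -2197 − 904 = -3101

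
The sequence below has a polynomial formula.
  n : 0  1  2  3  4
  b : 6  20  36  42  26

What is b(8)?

-498

14  16  6  -16
2  -10  -22
-12  -12
Third differences constant at -12.
-22 − 12 = -34;  -16 − 34 = -50;  26 − 50 = -24
-34 − 12 = -46;  -50 − 46 = -96;  -24 − 96 = -120
-46 − 12 = -58;  -96 − 58 = -154;  -120 − 154 = -274
-58 − 12 = -70;  -154 − 70 = -224;  -274 − 224 = -498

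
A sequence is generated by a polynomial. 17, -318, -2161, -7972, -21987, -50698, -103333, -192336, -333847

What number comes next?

-548182

-335, -1843, -5811, -14015, -28711, -52635, -89003, -141511
-1508, -3968, -8204, -14696, -23924, -36368, -52508
-2460, -4236, -6492, -9228, -12444, -16140
-1776, -2256, -2736, -3216, -3696
-480, -480, -480, -480
The fifth differences are constant (-480).
-3696 − 480 = -4176;  -16140 − 4176 = -20316;  -52508 − 20316 = -72824;  -141511 − 72824 = -214335;  -333847 − 214335 = -548182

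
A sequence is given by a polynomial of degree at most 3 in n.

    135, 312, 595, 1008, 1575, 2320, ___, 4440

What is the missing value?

Using the first 6 terms:
D1: 177, 283, 413, 567, 745
D2: 106, 130, 154, 178
D3: 24, 24, 24
Constant third difference = 24.
Extend forward: 178 + 24 = 202;  745 + 202 = 947;  2320 + 947 = 3267

3267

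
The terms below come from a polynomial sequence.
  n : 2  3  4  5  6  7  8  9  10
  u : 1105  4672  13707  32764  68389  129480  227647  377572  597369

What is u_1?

Δ: 3567, 9035, 19057, 35625, 61091, 98167, 149925, 219797
Δ²: 5468, 10022, 16568, 25466, 37076, 51758, 69872
Δ³: 4554, 6546, 8898, 11610, 14682, 18114
Δ⁴: 1992, 2352, 2712, 3072, 3432
Δ⁵: 360, 360, 360, 360
The fifth differences are constant at 360.
Work back: 1992 − 360 = 1632;  4554 − 1632 = 2922;  5468 − 2922 = 2546;  3567 − 2546 = 1021;  1105 − 1021 = 84

84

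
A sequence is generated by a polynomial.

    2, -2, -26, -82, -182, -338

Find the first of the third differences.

D1: -4, -24, -56, -100, -156
D2: -20, -32, -44, -56
D3: -12, -12, -12

-12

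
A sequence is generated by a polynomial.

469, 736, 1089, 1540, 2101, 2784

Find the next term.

267, 353, 451, 561, 683
86, 98, 110, 122
12, 12, 12
Third differences constant at 12.
122 + 12 = 134;  683 + 134 = 817;  2784 + 817 = 3601

3601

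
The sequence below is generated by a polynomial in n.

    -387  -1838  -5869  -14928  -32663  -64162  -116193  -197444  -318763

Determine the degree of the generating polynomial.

5

First differences: -1451, -4031, -9059, -17735, -31499, -52031, -81251, -121319
Second differences: -2580, -5028, -8676, -13764, -20532, -29220, -40068
Third differences: -2448, -3648, -5088, -6768, -8688, -10848
Fourth differences: -1200, -1440, -1680, -1920, -2160
Fifth differences: -240, -240, -240, -240
The fifth differences are constant, so the polynomial has degree 5.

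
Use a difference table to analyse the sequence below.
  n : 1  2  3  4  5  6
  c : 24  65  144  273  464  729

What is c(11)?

41 , 79 , 129 , 191 , 265
38 , 50 , 62 , 74
12 , 12 , 12
The third differences are constant (12).
74 + 12 = 86;  265 + 86 = 351;  729 + 351 = 1080
86 + 12 = 98;  351 + 98 = 449;  1080 + 449 = 1529
98 + 12 = 110;  449 + 110 = 559;  1529 + 559 = 2088
110 + 12 = 122;  559 + 122 = 681;  2088 + 681 = 2769
122 + 12 = 134;  681 + 134 = 815;  2769 + 815 = 3584

3584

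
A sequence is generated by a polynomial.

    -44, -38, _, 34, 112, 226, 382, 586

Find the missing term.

-14

Using the last 5 terms:
D1: 78, 114, 156, 204
D2: 36, 42, 48
D3: 6, 6
Constant third difference = 6.
Extend backward: 36 − 6 = 30;  78 − 30 = 48;  34 − 48 = -14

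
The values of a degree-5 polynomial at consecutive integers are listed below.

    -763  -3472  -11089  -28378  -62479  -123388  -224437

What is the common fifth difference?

-480

First differences: -2709, -7617, -17289, -34101, -60909, -101049
Second differences: -4908, -9672, -16812, -26808, -40140
Third differences: -4764, -7140, -9996, -13332
Fourth differences: -2376, -2856, -3336
Fifth differences: -480, -480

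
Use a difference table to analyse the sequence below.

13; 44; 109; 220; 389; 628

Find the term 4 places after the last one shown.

2524

Δ: 31, 65, 111, 169, 239
Δ²: 34, 46, 58, 70
Δ³: 12, 12, 12
The third differences are constant (12).
70 + 12 = 82;  239 + 82 = 321;  628 + 321 = 949
82 + 12 = 94;  321 + 94 = 415;  949 + 415 = 1364
94 + 12 = 106;  415 + 106 = 521;  1364 + 521 = 1885
106 + 12 = 118;  521 + 118 = 639;  1885 + 639 = 2524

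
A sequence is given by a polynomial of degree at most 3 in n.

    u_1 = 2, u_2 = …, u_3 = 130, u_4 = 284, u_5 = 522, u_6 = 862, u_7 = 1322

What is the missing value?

Using the last 5 terms:
First differences: 154  238  340  460
Second differences: 84  102  120
Third differences: 18  18
Constant third difference = 18.
Extend backward: 84 − 18 = 66;  154 − 66 = 88;  130 − 88 = 42

42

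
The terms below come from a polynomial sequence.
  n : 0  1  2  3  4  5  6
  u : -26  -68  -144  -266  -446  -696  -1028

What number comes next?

First differences: -42  -76  -122  -180  -250  -332
Second differences: -34  -46  -58  -70  -82
Third differences: -12  -12  -12  -12
Third differences constant at -12.
-82 − 12 = -94;  -332 − 94 = -426;  -1028 − 426 = -1454

-1454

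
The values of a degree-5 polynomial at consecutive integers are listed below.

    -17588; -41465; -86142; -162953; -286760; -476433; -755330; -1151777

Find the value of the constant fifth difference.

-480

Δ: -23877, -44677, -76811, -123807, -189673, -278897, -396447
Δ²: -20800, -32134, -46996, -65866, -89224, -117550
Δ³: -11334, -14862, -18870, -23358, -28326
Δ⁴: -3528, -4008, -4488, -4968
Δ⁵: -480, -480, -480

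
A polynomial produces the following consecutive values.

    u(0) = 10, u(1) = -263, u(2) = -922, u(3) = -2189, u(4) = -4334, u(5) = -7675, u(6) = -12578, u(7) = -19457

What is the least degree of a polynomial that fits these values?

4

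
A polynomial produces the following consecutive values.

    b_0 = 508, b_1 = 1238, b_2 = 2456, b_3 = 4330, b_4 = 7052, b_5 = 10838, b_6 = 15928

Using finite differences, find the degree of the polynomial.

4

730, 1218, 1874, 2722, 3786, 5090
488, 656, 848, 1064, 1304
168, 192, 216, 240
24, 24, 24
The fourth differences are constant, so the polynomial has degree 4.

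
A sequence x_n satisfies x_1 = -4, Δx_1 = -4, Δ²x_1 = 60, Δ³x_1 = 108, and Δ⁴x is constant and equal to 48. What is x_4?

Build the table forward from the leading diagonal:
Fourth differences: 48, 48, 48, 48
Third differences: 108, 156, 204, 252
Second differences: 60, 168, 324, 528
First differences: -4, 56, 224, 548
x: -4, -8, 48, 272

272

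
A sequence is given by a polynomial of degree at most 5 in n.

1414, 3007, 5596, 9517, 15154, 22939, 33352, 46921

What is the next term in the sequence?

64222

1593  2589  3921  5637  7785  10413  13569
996  1332  1716  2148  2628  3156
336  384  432  480  528
48  48  48  48
The fourth differences are constant (48).
528 + 48 = 576;  3156 + 576 = 3732;  13569 + 3732 = 17301;  46921 + 17301 = 64222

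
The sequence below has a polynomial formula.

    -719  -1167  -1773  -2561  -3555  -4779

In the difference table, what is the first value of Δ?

-448

D1: -448, -606, -788, -994, -1224
D2: -158, -182, -206, -230
D3: -24, -24, -24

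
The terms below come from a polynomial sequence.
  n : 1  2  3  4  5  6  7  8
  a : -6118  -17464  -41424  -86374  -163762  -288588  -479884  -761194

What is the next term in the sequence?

-1161054

-11346  -23960  -44950  -77388  -124826  -191296  -281310
-12614  -20990  -32438  -47438  -66470  -90014
-8376  -11448  -15000  -19032  -23544
-3072  -3552  -4032  -4512
-480  -480  -480
The fifth differences are constant (-480).
-4512 − 480 = -4992;  -23544 − 4992 = -28536;  -90014 − 28536 = -118550;  -281310 − 118550 = -399860;  -761194 − 399860 = -1161054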